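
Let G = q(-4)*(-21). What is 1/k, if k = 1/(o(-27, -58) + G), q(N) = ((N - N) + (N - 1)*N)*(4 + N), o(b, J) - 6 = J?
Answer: -52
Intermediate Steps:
o(b, J) = 6 + J
q(N) = N*(-1 + N)*(4 + N) (q(N) = (0 + (-1 + N)*N)*(4 + N) = (0 + N*(-1 + N))*(4 + N) = (N*(-1 + N))*(4 + N) = N*(-1 + N)*(4 + N))
G = 0 (G = -4*(-4 + (-4)² + 3*(-4))*(-21) = -4*(-4 + 16 - 12)*(-21) = -4*0*(-21) = 0*(-21) = 0)
k = -1/52 (k = 1/((6 - 58) + 0) = 1/(-52 + 0) = 1/(-52) = -1/52 ≈ -0.019231)
1/k = 1/(-1/52) = -52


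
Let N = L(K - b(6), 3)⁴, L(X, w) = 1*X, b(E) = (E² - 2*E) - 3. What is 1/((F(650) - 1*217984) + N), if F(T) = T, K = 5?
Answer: -1/151798 ≈ -6.5877e-6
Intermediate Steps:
b(E) = -3 + E² - 2*E
L(X, w) = X
N = 65536 (N = (5 - (-3 + 6² - 2*6))⁴ = (5 - (-3 + 36 - 12))⁴ = (5 - 1*21)⁴ = (5 - 21)⁴ = (-16)⁴ = 65536)
1/((F(650) - 1*217984) + N) = 1/((650 - 1*217984) + 65536) = 1/((650 - 217984) + 65536) = 1/(-217334 + 65536) = 1/(-151798) = -1/151798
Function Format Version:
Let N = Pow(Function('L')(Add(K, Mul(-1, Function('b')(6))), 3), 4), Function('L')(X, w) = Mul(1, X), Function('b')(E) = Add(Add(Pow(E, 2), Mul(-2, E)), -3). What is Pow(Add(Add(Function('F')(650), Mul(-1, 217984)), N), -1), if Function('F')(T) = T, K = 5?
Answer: Rational(-1, 151798) ≈ -6.5877e-6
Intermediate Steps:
Function('b')(E) = Add(-3, Pow(E, 2), Mul(-2, E))
Function('L')(X, w) = X
N = 65536 (N = Pow(Add(5, Mul(-1, Add(-3, Pow(6, 2), Mul(-2, 6)))), 4) = Pow(Add(5, Mul(-1, Add(-3, 36, -12))), 4) = Pow(Add(5, Mul(-1, 21)), 4) = Pow(Add(5, -21), 4) = Pow(-16, 4) = 65536)
Pow(Add(Add(Function('F')(650), Mul(-1, 217984)), N), -1) = Pow(Add(Add(650, Mul(-1, 217984)), 65536), -1) = Pow(Add(Add(650, -217984), 65536), -1) = Pow(Add(-217334, 65536), -1) = Pow(-151798, -1) = Rational(-1, 151798)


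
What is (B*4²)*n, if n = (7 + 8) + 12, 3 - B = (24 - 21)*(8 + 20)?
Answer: -34992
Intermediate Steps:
B = -81 (B = 3 - (24 - 21)*(8 + 20) = 3 - 3*28 = 3 - 1*84 = 3 - 84 = -81)
n = 27 (n = 15 + 12 = 27)
(B*4²)*n = -81*4²*27 = -81*16*27 = -1296*27 = -34992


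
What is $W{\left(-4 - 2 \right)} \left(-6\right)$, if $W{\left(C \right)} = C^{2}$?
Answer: $-216$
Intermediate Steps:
$W{\left(-4 - 2 \right)} \left(-6\right) = \left(-4 - 2\right)^{2} \left(-6\right) = \left(-6\right)^{2} \left(-6\right) = 36 \left(-6\right) = -216$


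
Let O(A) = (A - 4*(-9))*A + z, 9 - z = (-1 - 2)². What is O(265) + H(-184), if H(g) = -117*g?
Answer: 101293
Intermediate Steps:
z = 0 (z = 9 - (-1 - 2)² = 9 - 1*(-3)² = 9 - 1*9 = 9 - 9 = 0)
O(A) = A*(36 + A) (O(A) = (A - 4*(-9))*A + 0 = (A + 36)*A + 0 = (36 + A)*A + 0 = A*(36 + A) + 0 = A*(36 + A))
O(265) + H(-184) = 265*(36 + 265) - 117*(-184) = 265*301 + 21528 = 79765 + 21528 = 101293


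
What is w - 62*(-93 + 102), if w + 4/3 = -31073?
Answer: -94897/3 ≈ -31632.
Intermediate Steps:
w = -93223/3 (w = -4/3 - 31073 = -93223/3 ≈ -31074.)
w - 62*(-93 + 102) = -93223/3 - 62*(-93 + 102) = -93223/3 - 62*9 = -93223/3 - 558 = -94897/3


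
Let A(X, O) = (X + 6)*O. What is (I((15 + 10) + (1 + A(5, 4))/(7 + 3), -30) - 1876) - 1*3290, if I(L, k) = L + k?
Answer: -10333/2 ≈ -5166.5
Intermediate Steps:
A(X, O) = O*(6 + X) (A(X, O) = (6 + X)*O = O*(6 + X))
(I((15 + 10) + (1 + A(5, 4))/(7 + 3), -30) - 1876) - 1*3290 = ((((15 + 10) + (1 + 4*(6 + 5))/(7 + 3)) - 30) - 1876) - 1*3290 = (((25 + (1 + 4*11)/10) - 30) - 1876) - 3290 = (((25 + (1 + 44)*(⅒)) - 30) - 1876) - 3290 = (((25 + 45*(⅒)) - 30) - 1876) - 3290 = (((25 + 9/2) - 30) - 1876) - 3290 = ((59/2 - 30) - 1876) - 3290 = (-½ - 1876) - 3290 = -3753/2 - 3290 = -10333/2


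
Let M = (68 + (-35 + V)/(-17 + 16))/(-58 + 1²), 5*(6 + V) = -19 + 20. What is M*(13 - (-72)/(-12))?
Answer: -3808/285 ≈ -13.361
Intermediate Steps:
V = -29/5 (V = -6 + (-19 + 20)/5 = -6 + (⅕)*1 = -6 + ⅕ = -29/5 ≈ -5.8000)
M = -544/285 (M = (68 + (-35 - 29/5)/(-17 + 16))/(-58 + 1²) = (68 - 204/5/(-1))/(-58 + 1) = (68 - 204/5*(-1))/(-57) = (68 + 204/5)*(-1/57) = (544/5)*(-1/57) = -544/285 ≈ -1.9088)
M*(13 - (-72)/(-12)) = -544*(13 - (-72)/(-12))/285 = -544*(13 - (-72)*(-1)/12)/285 = -544*(13 - 6*1)/285 = -544*(13 - 6)/285 = -544/285*7 = -3808/285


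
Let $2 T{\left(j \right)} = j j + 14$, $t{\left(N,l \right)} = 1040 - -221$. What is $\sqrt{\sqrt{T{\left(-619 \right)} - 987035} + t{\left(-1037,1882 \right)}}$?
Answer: $\frac{\sqrt{5044 + 2 i \sqrt{3181790}}}{2} \approx 37.453 + 11.906 i$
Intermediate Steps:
$t{\left(N,l \right)} = 1261$ ($t{\left(N,l \right)} = 1040 + 221 = 1261$)
$T{\left(j \right)} = 7 + \frac{j^{2}}{2}$ ($T{\left(j \right)} = \frac{j j + 14}{2} = \frac{j^{2} + 14}{2} = \frac{14 + j^{2}}{2} = 7 + \frac{j^{2}}{2}$)
$\sqrt{\sqrt{T{\left(-619 \right)} - 987035} + t{\left(-1037,1882 \right)}} = \sqrt{\sqrt{\left(7 + \frac{\left(-619\right)^{2}}{2}\right) - 987035} + 1261} = \sqrt{\sqrt{\left(7 + \frac{1}{2} \cdot 383161\right) - 987035} + 1261} = \sqrt{\sqrt{\left(7 + \frac{383161}{2}\right) - 987035} + 1261} = \sqrt{\sqrt{\frac{383175}{2} - 987035} + 1261} = \sqrt{\sqrt{- \frac{1590895}{2}} + 1261} = \sqrt{\frac{i \sqrt{3181790}}{2} + 1261} = \sqrt{1261 + \frac{i \sqrt{3181790}}{2}}$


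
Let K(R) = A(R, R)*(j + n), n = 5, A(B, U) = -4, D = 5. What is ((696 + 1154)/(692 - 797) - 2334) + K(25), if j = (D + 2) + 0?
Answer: -50392/21 ≈ -2399.6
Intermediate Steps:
j = 7 (j = (5 + 2) + 0 = 7 + 0 = 7)
K(R) = -48 (K(R) = -4*(7 + 5) = -4*12 = -48)
((696 + 1154)/(692 - 797) - 2334) + K(25) = ((696 + 1154)/(692 - 797) - 2334) - 48 = (1850/(-105) - 2334) - 48 = (1850*(-1/105) - 2334) - 48 = (-370/21 - 2334) - 48 = -49384/21 - 48 = -50392/21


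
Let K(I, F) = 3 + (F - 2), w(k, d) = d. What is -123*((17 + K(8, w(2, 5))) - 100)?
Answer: 9471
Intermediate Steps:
K(I, F) = 1 + F (K(I, F) = 3 + (-2 + F) = 1 + F)
-123*((17 + K(8, w(2, 5))) - 100) = -123*((17 + (1 + 5)) - 100) = -123*((17 + 6) - 100) = -123*(23 - 100) = -123*(-77) = 9471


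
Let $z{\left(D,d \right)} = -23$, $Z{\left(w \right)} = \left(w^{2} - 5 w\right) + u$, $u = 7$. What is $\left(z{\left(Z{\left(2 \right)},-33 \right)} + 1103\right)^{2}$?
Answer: $1166400$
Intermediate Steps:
$Z{\left(w \right)} = 7 + w^{2} - 5 w$ ($Z{\left(w \right)} = \left(w^{2} - 5 w\right) + 7 = 7 + w^{2} - 5 w$)
$\left(z{\left(Z{\left(2 \right)},-33 \right)} + 1103\right)^{2} = \left(-23 + 1103\right)^{2} = 1080^{2} = 1166400$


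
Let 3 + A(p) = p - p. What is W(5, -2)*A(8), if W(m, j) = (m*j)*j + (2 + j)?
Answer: -60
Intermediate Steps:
A(p) = -3 (A(p) = -3 + (p - p) = -3 + 0 = -3)
W(m, j) = 2 + j + m*j² (W(m, j) = (j*m)*j + (2 + j) = m*j² + (2 + j) = 2 + j + m*j²)
W(5, -2)*A(8) = (2 - 2 + 5*(-2)²)*(-3) = (2 - 2 + 5*4)*(-3) = (2 - 2 + 20)*(-3) = 20*(-3) = -60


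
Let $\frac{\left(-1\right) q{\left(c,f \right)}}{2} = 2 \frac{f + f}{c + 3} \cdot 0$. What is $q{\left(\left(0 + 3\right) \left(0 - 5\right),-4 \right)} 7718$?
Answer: $0$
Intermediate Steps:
$q{\left(c,f \right)} = 0$ ($q{\left(c,f \right)} = - 2 \cdot 2 \frac{f + f}{c + 3} \cdot 0 = - 2 \cdot 2 \frac{2 f}{3 + c} 0 = - 2 \frac{4 f}{3 + c} 0 = \left(-2\right) 0 = 0$)
$q{\left(\left(0 + 3\right) \left(0 - 5\right),-4 \right)} 7718 = 0 \cdot 7718 = 0$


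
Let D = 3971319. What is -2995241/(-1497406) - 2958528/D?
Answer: 2488313304837/1982225632838 ≈ 1.2553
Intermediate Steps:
-2995241/(-1497406) - 2958528/D = -2995241/(-1497406) - 2958528/3971319 = -2995241*(-1/1497406) - 2958528*1/3971319 = 2995241/1497406 - 986176/1323773 = 2488313304837/1982225632838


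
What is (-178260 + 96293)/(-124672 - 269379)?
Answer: 81967/394051 ≈ 0.20801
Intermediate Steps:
(-178260 + 96293)/(-124672 - 269379) = -81967/(-394051) = -81967*(-1/394051) = 81967/394051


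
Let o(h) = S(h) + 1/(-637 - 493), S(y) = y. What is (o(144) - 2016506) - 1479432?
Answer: -3950247221/1130 ≈ -3.4958e+6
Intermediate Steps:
o(h) = -1/1130 + h (o(h) = h + 1/(-637 - 493) = h + 1/(-1130) = h - 1/1130 = -1/1130 + h)
(o(144) - 2016506) - 1479432 = ((-1/1130 + 144) - 2016506) - 1479432 = (162719/1130 - 2016506) - 1479432 = -2278489061/1130 - 1479432 = -3950247221/1130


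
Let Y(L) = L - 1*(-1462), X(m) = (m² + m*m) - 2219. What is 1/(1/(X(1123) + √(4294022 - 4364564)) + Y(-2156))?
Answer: 3*(-√7838 + 840013*I)/(-1748907065*I + 2082*√7838) ≈ -0.0014409 + 5.5511e-17*I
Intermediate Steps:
X(m) = -2219 + 2*m² (X(m) = (m² + m²) - 2219 = 2*m² - 2219 = -2219 + 2*m²)
Y(L) = 1462 + L (Y(L) = L + 1462 = 1462 + L)
1/(1/(X(1123) + √(4294022 - 4364564)) + Y(-2156)) = 1/(1/((-2219 + 2*1123²) + √(4294022 - 4364564)) + (1462 - 2156)) = 1/(1/((-2219 + 2*1261129) + √(-70542)) - 694) = 1/(1/((-2219 + 2522258) + 3*I*√7838) - 694) = 1/(1/(2520039 + 3*I*√7838) - 694) = 1/(-694 + 1/(2520039 + 3*I*√7838))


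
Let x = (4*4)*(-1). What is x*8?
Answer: -128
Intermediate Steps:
x = -16 (x = 16*(-1) = -16)
x*8 = -16*8 = -128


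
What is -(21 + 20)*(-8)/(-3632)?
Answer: -41/454 ≈ -0.090308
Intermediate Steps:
-(21 + 20)*(-8)/(-3632) = -41*(-8)*(-1)/3632 = -(-328)*(-1)/3632 = -1*41/454 = -41/454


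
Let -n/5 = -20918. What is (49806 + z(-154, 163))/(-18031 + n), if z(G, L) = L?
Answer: 49969/86559 ≈ 0.57728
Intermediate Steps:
n = 104590 (n = -5*(-20918) = 104590)
(49806 + z(-154, 163))/(-18031 + n) = (49806 + 163)/(-18031 + 104590) = 49969/86559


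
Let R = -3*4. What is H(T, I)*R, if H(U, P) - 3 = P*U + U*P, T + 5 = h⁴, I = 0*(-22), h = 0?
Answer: -36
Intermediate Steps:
I = 0
R = -12
T = -5 (T = -5 + 0⁴ = -5 + 0 = -5)
H(U, P) = 3 + 2*P*U (H(U, P) = 3 + (P*U + U*P) = 3 + (P*U + P*U) = 3 + 2*P*U)
H(T, I)*R = (3 + 2*0*(-5))*(-12) = (3 + 0)*(-12) = 3*(-12) = -36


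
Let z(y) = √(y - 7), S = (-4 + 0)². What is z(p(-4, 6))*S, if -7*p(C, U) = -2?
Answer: 16*I*√329/7 ≈ 41.459*I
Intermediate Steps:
p(C, U) = 2/7 (p(C, U) = -⅐*(-2) = 2/7)
S = 16 (S = (-4)² = 16)
z(y) = √(-7 + y)
z(p(-4, 6))*S = √(-7 + 2/7)*16 = √(-47/7)*16 = (I*√329/7)*16 = 16*I*√329/7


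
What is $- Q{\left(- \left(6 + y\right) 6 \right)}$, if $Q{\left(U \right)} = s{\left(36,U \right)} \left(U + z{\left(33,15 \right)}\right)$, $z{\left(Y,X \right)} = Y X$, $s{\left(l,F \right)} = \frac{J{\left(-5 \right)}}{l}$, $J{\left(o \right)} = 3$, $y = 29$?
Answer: $- \frac{95}{4} \approx -23.75$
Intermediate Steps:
$s{\left(l,F \right)} = \frac{3}{l}$
$z{\left(Y,X \right)} = X Y$
$Q{\left(U \right)} = \frac{165}{4} + \frac{U}{12}$ ($Q{\left(U \right)} = \frac{3}{36} \left(U + 15 \cdot 33\right) = 3 \cdot \frac{1}{36} \left(U + 495\right) = \frac{495 + U}{12} = \frac{165}{4} + \frac{U}{12}$)
$- Q{\left(- \left(6 + y\right) 6 \right)} = - (\frac{165}{4} + \frac{\left(-1\right) \left(6 + 29\right) 6}{12}) = - (\frac{165}{4} + \frac{\left(-1\right) 35 \cdot 6}{12}) = - (\frac{165}{4} + \frac{\left(-1\right) 210}{12}) = - (\frac{165}{4} + \frac{1}{12} \left(-210\right)) = - (\frac{165}{4} - \frac{35}{2}) = \left(-1\right) \frac{95}{4} = - \frac{95}{4}$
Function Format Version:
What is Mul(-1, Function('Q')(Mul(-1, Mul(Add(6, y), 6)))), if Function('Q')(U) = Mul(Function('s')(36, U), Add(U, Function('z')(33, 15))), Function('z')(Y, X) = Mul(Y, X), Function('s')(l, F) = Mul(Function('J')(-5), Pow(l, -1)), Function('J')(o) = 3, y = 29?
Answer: Rational(-95, 4) ≈ -23.750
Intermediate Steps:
Function('s')(l, F) = Mul(3, Pow(l, -1))
Function('z')(Y, X) = Mul(X, Y)
Function('Q')(U) = Add(Rational(165, 4), Mul(Rational(1, 12), U)) (Function('Q')(U) = Mul(Mul(3, Pow(36, -1)), Add(U, Mul(15, 33))) = Mul(Mul(3, Rational(1, 36)), Add(U, 495)) = Mul(Rational(1, 12), Add(495, U)) = Add(Rational(165, 4), Mul(Rational(1, 12), U)))
Mul(-1, Function('Q')(Mul(-1, Mul(Add(6, y), 6)))) = Mul(-1, Add(Rational(165, 4), Mul(Rational(1, 12), Mul(-1, Mul(Add(6, 29), 6))))) = Mul(-1, Add(Rational(165, 4), Mul(Rational(1, 12), Mul(-1, Mul(35, 6))))) = Mul(-1, Add(Rational(165, 4), Mul(Rational(1, 12), Mul(-1, 210)))) = Mul(-1, Add(Rational(165, 4), Mul(Rational(1, 12), -210))) = Mul(-1, Add(Rational(165, 4), Rational(-35, 2))) = Mul(-1, Rational(95, 4)) = Rational(-95, 4)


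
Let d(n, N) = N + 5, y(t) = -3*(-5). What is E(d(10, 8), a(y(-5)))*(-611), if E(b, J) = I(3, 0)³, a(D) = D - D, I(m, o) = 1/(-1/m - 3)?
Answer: 16497/1000 ≈ 16.497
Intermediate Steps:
y(t) = 15
d(n, N) = 5 + N
I(m, o) = 1/(-3 - 1/m)
a(D) = 0
E(b, J) = -27/1000 (E(b, J) = (-1*3/(1 + 3*3))³ = (-1*3/(1 + 9))³ = (-1*3/10)³ = (-1*3*⅒)³ = (-3/10)³ = -27/1000)
E(d(10, 8), a(y(-5)))*(-611) = -27/1000*(-611) = 16497/1000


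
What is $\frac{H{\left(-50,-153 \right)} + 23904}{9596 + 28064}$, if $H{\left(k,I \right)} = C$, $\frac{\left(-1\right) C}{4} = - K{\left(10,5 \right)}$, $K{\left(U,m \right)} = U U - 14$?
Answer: $\frac{866}{1345} \approx 0.64387$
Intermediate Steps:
$K{\left(U,m \right)} = -14 + U^{2}$ ($K{\left(U,m \right)} = U^{2} - 14 = -14 + U^{2}$)
$C = 344$ ($C = - 4 \left(- (-14 + 10^{2})\right) = - 4 \left(- (-14 + 100)\right) = - 4 \left(\left(-1\right) 86\right) = \left(-4\right) \left(-86\right) = 344$)
$H{\left(k,I \right)} = 344$
$\frac{H{\left(-50,-153 \right)} + 23904}{9596 + 28064} = \frac{344 + 23904}{9596 + 28064} = \frac{24248}{37660} = 24248 \cdot \frac{1}{37660} = \frac{866}{1345}$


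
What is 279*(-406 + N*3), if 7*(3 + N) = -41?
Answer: -844812/7 ≈ -1.2069e+5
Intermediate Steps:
N = -62/7 (N = -3 + (⅐)*(-41) = -3 - 41/7 = -62/7 ≈ -8.8571)
279*(-406 + N*3) = 279*(-406 - 62/7*3) = 279*(-406 - 186/7) = 279*(-3028/7) = -844812/7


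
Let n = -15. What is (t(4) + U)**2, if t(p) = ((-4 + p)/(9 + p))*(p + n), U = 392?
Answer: 153664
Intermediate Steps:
t(p) = (-15 + p)*(-4 + p)/(9 + p) (t(p) = ((-4 + p)/(9 + p))*(p - 15) = ((-4 + p)/(9 + p))*(-15 + p) = (-15 + p)*(-4 + p)/(9 + p))
(t(4) + U)**2 = ((60 + 4**2 - 19*4)/(9 + 4) + 392)**2 = ((60 + 16 - 76)/13 + 392)**2 = ((1/13)*0 + 392)**2 = (0 + 392)**2 = 392**2 = 153664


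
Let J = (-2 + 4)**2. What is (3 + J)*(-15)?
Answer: -105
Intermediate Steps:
J = 4 (J = 2**2 = 4)
(3 + J)*(-15) = (3 + 4)*(-15) = 7*(-15) = -105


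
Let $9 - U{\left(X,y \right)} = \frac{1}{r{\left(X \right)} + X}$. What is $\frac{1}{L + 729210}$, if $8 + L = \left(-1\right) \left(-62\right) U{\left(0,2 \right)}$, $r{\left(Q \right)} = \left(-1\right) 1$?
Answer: $\frac{1}{729822} \approx 1.3702 \cdot 10^{-6}$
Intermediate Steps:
$r{\left(Q \right)} = -1$
$U{\left(X,y \right)} = 9 - \frac{1}{-1 + X}$
$L = 612$ ($L = -8 + \left(-1\right) \left(-62\right) \frac{-10 + 9 \cdot 0}{-1 + 0} = -8 + 62 \frac{-10 + 0}{-1} = -8 + 62 \left(\left(-1\right) \left(-10\right)\right) = -8 + 62 \cdot 10 = -8 + 620 = 612$)
$\frac{1}{L + 729210} = \frac{1}{612 + 729210} = \frac{1}{729822}$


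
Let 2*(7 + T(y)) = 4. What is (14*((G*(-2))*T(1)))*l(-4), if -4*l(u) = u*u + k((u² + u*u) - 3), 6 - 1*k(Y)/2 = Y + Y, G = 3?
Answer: 9240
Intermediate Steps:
k(Y) = 12 - 4*Y (k(Y) = 12 - 2*(Y + Y) = 12 - 4*Y)
T(y) = -5 (T(y) = -7 + (½)*4 = -7 + 2 = -5)
l(u) = -6 + 7*u²/4 (l(u) = -(u*u + (12 - 4*((u² + u*u) - 3)))/4 = -(u² + (12 - 4*((u² + u²) - 3)))/4 = -(u² + (12 - 4*(2*u² - 3)))/4 = -(u² + (12 - 4*(-3 + 2*u²)))/4 = -(u² + (12 + (12 - 8*u²)))/4 = -(u² + (24 - 8*u²))/4 = -(24 - 7*u²)/4 = -6 + 7*u²/4)
(14*((G*(-2))*T(1)))*l(-4) = (14*((3*(-2))*(-5)))*(-6 + (7/4)*(-4)²) = (14*(-6*(-5)))*(-6 + (7/4)*16) = (14*30)*(-6 + 28) = 420*22 = 9240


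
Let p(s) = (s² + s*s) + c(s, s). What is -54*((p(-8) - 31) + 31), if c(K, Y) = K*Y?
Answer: -10368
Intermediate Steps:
p(s) = 3*s² (p(s) = (s² + s*s) + s*s = (s² + s²) + s² = 2*s² + s² = 3*s²)
-54*((p(-8) - 31) + 31) = -54*((3*(-8)² - 31) + 31) = -54*((3*64 - 31) + 31) = -54*((192 - 31) + 31) = -54*(161 + 31) = -54*192 = -10368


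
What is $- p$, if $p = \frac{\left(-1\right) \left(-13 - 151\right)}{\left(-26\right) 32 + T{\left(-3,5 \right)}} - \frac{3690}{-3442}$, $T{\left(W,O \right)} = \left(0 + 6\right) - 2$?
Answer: $- \frac{311354}{356247} \approx -0.87398$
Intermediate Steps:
$T{\left(W,O \right)} = 4$ ($T{\left(W,O \right)} = 6 - 2 = 4$)
$p = \frac{311354}{356247}$ ($p = \frac{\left(-1\right) \left(-13 - 151\right)}{\left(-26\right) 32 + 4} - \frac{3690}{-3442} = \frac{\left(-1\right) \left(-164\right)}{-832 + 4} - - \frac{1845}{1721} = \frac{164}{-828} + \frac{1845}{1721} = 164 \left(- \frac{1}{828}\right) + \frac{1845}{1721} = - \frac{41}{207} + \frac{1845}{1721} = \frac{311354}{356247} \approx 0.87398$)
$- p = \left(-1\right) \frac{311354}{356247} = - \frac{311354}{356247}$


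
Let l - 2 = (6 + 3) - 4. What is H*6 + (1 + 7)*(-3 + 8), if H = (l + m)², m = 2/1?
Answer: 526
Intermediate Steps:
l = 7 (l = 2 + ((6 + 3) - 4) = 2 + (9 - 4) = 2 + 5 = 7)
m = 2 (m = 2*1 = 2)
H = 81 (H = (7 + 2)² = 9² = 81)
H*6 + (1 + 7)*(-3 + 8) = 81*6 + (1 + 7)*(-3 + 8) = 486 + 8*5 = 486 + 40 = 526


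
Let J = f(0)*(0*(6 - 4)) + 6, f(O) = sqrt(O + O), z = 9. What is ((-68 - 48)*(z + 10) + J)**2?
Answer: 4831204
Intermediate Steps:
f(O) = sqrt(2)*sqrt(O) (f(O) = sqrt(2*O) = sqrt(2)*sqrt(O))
J = 6 (J = (sqrt(2)*sqrt(0))*(0*(6 - 4)) + 6 = (sqrt(2)*0)*(0*2) + 6 = 0*0 + 6 = 0 + 6 = 6)
((-68 - 48)*(z + 10) + J)**2 = ((-68 - 48)*(9 + 10) + 6)**2 = (-116*19 + 6)**2 = (-2204 + 6)**2 = (-2198)**2 = 4831204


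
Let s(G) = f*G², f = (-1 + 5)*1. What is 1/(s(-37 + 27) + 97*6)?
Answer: 1/982 ≈ 0.0010183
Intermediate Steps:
f = 4 (f = 4*1 = 4)
s(G) = 4*G²
1/(s(-37 + 27) + 97*6) = 1/(4*(-37 + 27)² + 97*6) = 1/(4*(-10)² + 582) = 1/(4*100 + 582) = 1/(400 + 582) = 1/982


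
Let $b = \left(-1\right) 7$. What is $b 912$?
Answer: $-6384$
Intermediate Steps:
$b = -7$
$b 912 = \left(-7\right) 912 = -6384$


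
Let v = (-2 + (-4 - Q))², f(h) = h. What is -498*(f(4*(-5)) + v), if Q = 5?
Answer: -50298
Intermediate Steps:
v = 121 (v = (-2 + (-4 - 1*5))² = (-2 + (-4 - 5))² = (-2 - 9)² = (-11)² = 121)
-498*(f(4*(-5)) + v) = -498*(4*(-5) + 121) = -498*(-20 + 121) = -498*101 = -1*50298 = -50298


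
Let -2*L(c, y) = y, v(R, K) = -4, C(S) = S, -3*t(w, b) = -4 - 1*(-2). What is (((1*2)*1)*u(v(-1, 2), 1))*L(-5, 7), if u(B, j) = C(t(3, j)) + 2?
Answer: -56/3 ≈ -18.667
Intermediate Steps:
t(w, b) = ⅔ (t(w, b) = -(-4 - 1*(-2))/3 = -(-4 + 2)/3 = -⅓*(-2) = ⅔)
L(c, y) = -y/2
u(B, j) = 8/3 (u(B, j) = ⅔ + 2 = 8/3)
(((1*2)*1)*u(v(-1, 2), 1))*L(-5, 7) = (((1*2)*1)*(8/3))*(-½*7) = ((2*1)*(8/3))*(-7/2) = (2*(8/3))*(-7/2) = (16/3)*(-7/2) = -56/3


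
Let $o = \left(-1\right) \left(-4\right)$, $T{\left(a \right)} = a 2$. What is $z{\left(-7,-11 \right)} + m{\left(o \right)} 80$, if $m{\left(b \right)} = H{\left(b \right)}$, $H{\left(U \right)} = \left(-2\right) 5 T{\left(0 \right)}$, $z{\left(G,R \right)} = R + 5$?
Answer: $-6$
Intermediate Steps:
$z{\left(G,R \right)} = 5 + R$
$T{\left(a \right)} = 2 a$
$o = 4$
$H{\left(U \right)} = 0$ ($H{\left(U \right)} = \left(-2\right) 5 \cdot 2 \cdot 0 = \left(-10\right) 0 = 0$)
$m{\left(b \right)} = 0$
$z{\left(-7,-11 \right)} + m{\left(o \right)} 80 = \left(5 - 11\right) + 0 \cdot 80 = -6 + 0 = -6$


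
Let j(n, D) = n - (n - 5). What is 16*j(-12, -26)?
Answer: 80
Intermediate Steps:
j(n, D) = 5 (j(n, D) = n - (-5 + n) = n + (5 - n) = 5)
16*j(-12, -26) = 16*5 = 80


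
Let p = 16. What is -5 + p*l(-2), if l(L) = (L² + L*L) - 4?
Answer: 59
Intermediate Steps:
l(L) = -4 + 2*L² (l(L) = (L² + L²) - 4 = 2*L² - 4 = -4 + 2*L²)
-5 + p*l(-2) = -5 + 16*(-4 + 2*(-2)²) = -5 + 16*(-4 + 2*4) = -5 + 16*(-4 + 8) = -5 + 16*4 = -5 + 64 = 59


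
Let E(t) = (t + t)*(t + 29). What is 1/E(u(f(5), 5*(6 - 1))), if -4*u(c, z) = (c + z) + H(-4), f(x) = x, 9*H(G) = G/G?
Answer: -648/209483 ≈ -0.0030933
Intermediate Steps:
H(G) = 1/9 (H(G) = (G/G)/9 = (1/9)*1 = 1/9)
u(c, z) = -1/36 - c/4 - z/4 (u(c, z) = -((c + z) + 1/9)/4 = -(1/9 + c + z)/4 = -1/36 - c/4 - z/4)
E(t) = 2*t*(29 + t) (E(t) = (2*t)*(29 + t) = 2*t*(29 + t))
1/E(u(f(5), 5*(6 - 1))) = 1/(2*(-1/36 - 1/4*5 - 5*(6 - 1)/4)*(29 + (-1/36 - 1/4*5 - 5*(6 - 1)/4))) = 1/(2*(-1/36 - 5/4 - 5*5/4)*(29 + (-1/36 - 5/4 - 5*5/4))) = 1/(2*(-1/36 - 5/4 - 1/4*25)*(29 + (-1/36 - 5/4 - 1/4*25))) = 1/(2*(-1/36 - 5/4 - 25/4)*(29 + (-1/36 - 5/4 - 25/4))) = 1/(2*(-271/36)*(29 - 271/36)) = 1/(2*(-271/36)*(773/36)) = 1/(-209483/648) = -648/209483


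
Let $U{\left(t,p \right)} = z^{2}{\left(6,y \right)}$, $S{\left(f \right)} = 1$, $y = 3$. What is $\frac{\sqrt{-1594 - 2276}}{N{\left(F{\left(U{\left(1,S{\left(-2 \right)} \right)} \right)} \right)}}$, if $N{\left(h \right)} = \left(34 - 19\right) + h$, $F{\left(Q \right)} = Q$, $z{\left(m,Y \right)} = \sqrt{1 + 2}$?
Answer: $\frac{i \sqrt{430}}{6} \approx 3.4561 i$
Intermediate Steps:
$z{\left(m,Y \right)} = \sqrt{3}$
$U{\left(t,p \right)} = 3$ ($U{\left(t,p \right)} = \left(\sqrt{3}\right)^{2} = 3$)
$N{\left(h \right)} = 15 + h$
$\frac{\sqrt{-1594 - 2276}}{N{\left(F{\left(U{\left(1,S{\left(-2 \right)} \right)} \right)} \right)}} = \frac{\sqrt{-1594 - 2276}}{15 + 3} = \frac{\sqrt{-3870}}{18} = 3 i \sqrt{430} \cdot \frac{1}{18} = \frac{i \sqrt{430}}{6}$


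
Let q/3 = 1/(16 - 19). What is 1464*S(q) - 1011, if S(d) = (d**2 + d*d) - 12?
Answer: -15651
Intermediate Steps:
q = -1 (q = 3/(16 - 19) = 3/(-3) = 3*(-1/3) = -1)
S(d) = -12 + 2*d**2 (S(d) = (d**2 + d**2) - 12 = 2*d**2 - 12 = -12 + 2*d**2)
1464*S(q) - 1011 = 1464*(-12 + 2*(-1)**2) - 1011 = 1464*(-12 + 2*1) - 1011 = 1464*(-12 + 2) - 1011 = 1464*(-10) - 1011 = -14640 - 1011 = -15651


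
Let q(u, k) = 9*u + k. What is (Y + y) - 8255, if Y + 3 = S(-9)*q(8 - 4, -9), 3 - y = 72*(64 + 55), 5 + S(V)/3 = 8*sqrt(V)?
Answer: -17228 + 1944*I ≈ -17228.0 + 1944.0*I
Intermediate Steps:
q(u, k) = k + 9*u
S(V) = -15 + 24*sqrt(V) (S(V) = -15 + 3*(8*sqrt(V)) = -15 + 24*sqrt(V))
y = -8565 (y = 3 - 72*(64 + 55) = 3 - 72*119 = 3 - 1*8568 = 3 - 8568 = -8565)
Y = -408 + 1944*I (Y = -3 + (-15 + 24*sqrt(-9))*(-9 + 9*(8 - 4)) = -3 + (-15 + 24*(3*I))*(-9 + 9*4) = -3 + (-15 + 72*I)*(-9 + 36) = -3 + (-15 + 72*I)*27 = -3 + (-405 + 1944*I) = -408 + 1944*I ≈ -408.0 + 1944.0*I)
(Y + y) - 8255 = ((-408 + 1944*I) - 8565) - 8255 = (-8973 + 1944*I) - 8255 = -17228 + 1944*I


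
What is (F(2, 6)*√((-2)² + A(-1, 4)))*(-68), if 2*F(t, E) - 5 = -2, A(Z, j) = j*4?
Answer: -204*√5 ≈ -456.16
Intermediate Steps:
A(Z, j) = 4*j
F(t, E) = 3/2 (F(t, E) = 5/2 + (½)*(-2) = 5/2 - 1 = 3/2)
(F(2, 6)*√((-2)² + A(-1, 4)))*(-68) = (3*√((-2)² + 4*4)/2)*(-68) = (3*√(4 + 16)/2)*(-68) = (3*√20/2)*(-68) = (3*(2*√5)/2)*(-68) = (3*√5)*(-68) = -204*√5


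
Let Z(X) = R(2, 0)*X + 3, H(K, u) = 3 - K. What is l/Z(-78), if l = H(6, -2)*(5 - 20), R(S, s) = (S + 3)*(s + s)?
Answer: 15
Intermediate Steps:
R(S, s) = 2*s*(3 + S) (R(S, s) = (3 + S)*(2*s) = 2*s*(3 + S))
Z(X) = 3 (Z(X) = (2*0*(3 + 2))*X + 3 = (2*0*5)*X + 3 = 0*X + 3 = 0 + 3 = 3)
l = 45 (l = (3 - 1*6)*(5 - 20) = (3 - 6)*(-15) = -3*(-15) = 45)
l/Z(-78) = 45/3 = 45*(⅓) = 15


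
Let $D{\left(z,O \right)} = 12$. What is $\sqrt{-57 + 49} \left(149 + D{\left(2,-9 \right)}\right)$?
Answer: $322 i \sqrt{2} \approx 455.38 i$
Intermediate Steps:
$\sqrt{-57 + 49} \left(149 + D{\left(2,-9 \right)}\right) = \sqrt{-57 + 49} \left(149 + 12\right) = \sqrt{-8} \cdot 161 = 2 i \sqrt{2} \cdot 161 = 322 i \sqrt{2}$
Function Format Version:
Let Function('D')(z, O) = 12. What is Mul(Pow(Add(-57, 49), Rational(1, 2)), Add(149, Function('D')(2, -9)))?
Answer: Mul(322, I, Pow(2, Rational(1, 2))) ≈ Mul(455.38, I)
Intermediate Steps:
Mul(Pow(Add(-57, 49), Rational(1, 2)), Add(149, Function('D')(2, -9))) = Mul(Pow(Add(-57, 49), Rational(1, 2)), Add(149, 12)) = Mul(Pow(-8, Rational(1, 2)), 161) = Mul(Mul(2, I, Pow(2, Rational(1, 2))), 161) = Mul(322, I, Pow(2, Rational(1, 2)))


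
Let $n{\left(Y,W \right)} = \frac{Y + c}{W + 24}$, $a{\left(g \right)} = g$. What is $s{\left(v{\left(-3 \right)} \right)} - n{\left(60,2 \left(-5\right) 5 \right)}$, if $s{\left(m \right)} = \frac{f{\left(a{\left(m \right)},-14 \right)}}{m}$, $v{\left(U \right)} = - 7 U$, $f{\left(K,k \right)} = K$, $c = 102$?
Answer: $\frac{94}{13} \approx 7.2308$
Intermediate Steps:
$n{\left(Y,W \right)} = \frac{102 + Y}{24 + W}$ ($n{\left(Y,W \right)} = \frac{Y + 102}{W + 24} = \frac{102 + Y}{24 + W}$)
$s{\left(m \right)} = 1$ ($s{\left(m \right)} = \frac{m}{m} = 1$)
$s{\left(v{\left(-3 \right)} \right)} - n{\left(60,2 \left(-5\right) 5 \right)} = 1 - \frac{102 + 60}{24 + 2 \left(-5\right) 5} = 1 - \frac{1}{24 - 50} \cdot 162 = 1 - \frac{1}{-26} \cdot 162 = 1 - \left(- \frac{1}{26}\right) 162 = 1 - - \frac{81}{13} = 1 + \frac{81}{13} = \frac{94}{13}$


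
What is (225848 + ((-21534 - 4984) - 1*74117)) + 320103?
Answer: 445316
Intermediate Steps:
(225848 + ((-21534 - 4984) - 1*74117)) + 320103 = (225848 + (-26518 - 74117)) + 320103 = (225848 - 100635) + 320103 = 125213 + 320103 = 445316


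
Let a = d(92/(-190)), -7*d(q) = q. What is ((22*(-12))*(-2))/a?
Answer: 175560/23 ≈ 7633.0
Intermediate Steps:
d(q) = -q/7
a = 46/665 (a = -92/(7*(-190)) = -92*(-1)/(7*190) = -1/7*(-46/95) = 46/665 ≈ 0.069173)
((22*(-12))*(-2))/a = ((22*(-12))*(-2))/(46/665) = -264*(-2)*(665/46) = 528*(665/46) = 175560/23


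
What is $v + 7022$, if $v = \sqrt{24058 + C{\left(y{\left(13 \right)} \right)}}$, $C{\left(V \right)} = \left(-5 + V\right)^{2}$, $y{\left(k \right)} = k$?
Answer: $7022 + \sqrt{24122} \approx 7177.3$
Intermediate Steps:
$v = \sqrt{24122}$ ($v = \sqrt{24058 + \left(-5 + 13\right)^{2}} = \sqrt{24058 + 8^{2}} = \sqrt{24058 + 64} = \sqrt{24122} \approx 155.31$)
$v + 7022 = \sqrt{24122} + 7022 = 7022 + \sqrt{24122}$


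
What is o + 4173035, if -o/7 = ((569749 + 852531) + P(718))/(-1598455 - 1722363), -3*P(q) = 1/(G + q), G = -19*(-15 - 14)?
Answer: 52757024152532123/12642354126 ≈ 4.1730e+6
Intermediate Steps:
G = 551 (G = -19*(-29) = 551)
P(q) = -1/(3*(551 + q))
o = 37902339713/12642354126 (o = -7*((569749 + 852531) - 1/(1653 + 3*718))/(-1598455 - 1722363) = -7*(1422280 - 1/(1653 + 2154))/(-3320818) = -7*(1422280 - 1/3807)*(-1)/3320818 = -37902339713*(-1)/(3807*3320818) = -7*(-5414619959/12642354126) = 37902339713/12642354126 ≈ 2.9980)
o + 4173035 = 37902339713/12642354126 + 4173035 = 52757024152532123/12642354126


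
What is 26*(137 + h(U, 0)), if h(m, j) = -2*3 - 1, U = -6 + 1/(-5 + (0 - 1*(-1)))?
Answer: 3380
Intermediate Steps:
U = -25/4 (U = -6 + 1/(-5 + (0 + 1)) = -6 + 1/(-5 + 1) = -6 + 1/(-4) = -6 - ¼ = -25/4 ≈ -6.2500)
h(m, j) = -7 (h(m, j) = -6 - 1 = -7)
26*(137 + h(U, 0)) = 26*(137 - 7) = 26*130 = 3380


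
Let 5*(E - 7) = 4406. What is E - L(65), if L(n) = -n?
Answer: 4766/5 ≈ 953.20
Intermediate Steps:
E = 4441/5 (E = 7 + (⅕)*4406 = 7 + 4406/5 = 4441/5 ≈ 888.20)
E - L(65) = 4441/5 - (-1)*65 = 4441/5 - 1*(-65) = 4441/5 + 65 = 4766/5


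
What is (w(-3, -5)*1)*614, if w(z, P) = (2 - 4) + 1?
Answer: -614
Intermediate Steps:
w(z, P) = -1 (w(z, P) = -2 + 1 = -1)
(w(-3, -5)*1)*614 = -1*1*614 = -1*614 = -614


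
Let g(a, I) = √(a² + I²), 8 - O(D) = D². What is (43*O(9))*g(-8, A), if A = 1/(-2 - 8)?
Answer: -3139*√6401/10 ≈ -25114.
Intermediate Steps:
A = -⅒ (A = 1/(-10) = -⅒ ≈ -0.10000)
O(D) = 8 - D²
g(a, I) = √(I² + a²)
(43*O(9))*g(-8, A) = (43*(8 - 1*9²))*√((-⅒)² + (-8)²) = (43*(8 - 1*81))*√(1/100 + 64) = (43*(8 - 81))*√(6401/100) = (43*(-73))*(√6401/10) = -3139*√6401/10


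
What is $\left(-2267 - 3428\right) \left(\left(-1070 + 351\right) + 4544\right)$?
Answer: $-21783375$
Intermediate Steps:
$\left(-2267 - 3428\right) \left(\left(-1070 + 351\right) + 4544\right) = - 5695 \left(-719 + 4544\right) = \left(-5695\right) 3825 = -21783375$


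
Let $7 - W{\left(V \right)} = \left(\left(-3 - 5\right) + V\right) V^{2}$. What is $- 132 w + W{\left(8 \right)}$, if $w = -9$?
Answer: $1195$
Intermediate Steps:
$W{\left(V \right)} = 7 - V^{2} \left(-8 + V\right)$ ($W{\left(V \right)} = 7 - \left(\left(-3 - 5\right) + V\right) V^{2} = 7 - \left(-8 + V\right) V^{2} = 7 - V^{2} \left(-8 + V\right)$)
$- 132 w + W{\left(8 \right)} = \left(-132\right) \left(-9\right) + \left(7 - 8^{3} + 8 \cdot 8^{2}\right) = 1188 + \left(7 - 512 + 8 \cdot 64\right) = 1188 + \left(7 - 512 + 512\right) = 1188 + 7 = 1195$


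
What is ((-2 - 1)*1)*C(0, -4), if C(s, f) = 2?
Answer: -6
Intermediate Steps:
((-2 - 1)*1)*C(0, -4) = ((-2 - 1)*1)*2 = -3*1*2 = -3*2 = -6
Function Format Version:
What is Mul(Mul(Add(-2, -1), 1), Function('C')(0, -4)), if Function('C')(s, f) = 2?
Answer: -6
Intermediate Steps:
Mul(Mul(Add(-2, -1), 1), Function('C')(0, -4)) = Mul(Mul(Add(-2, -1), 1), 2) = Mul(Mul(-3, 1), 2) = Mul(-3, 2) = -6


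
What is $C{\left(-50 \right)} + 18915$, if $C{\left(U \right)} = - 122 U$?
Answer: $25015$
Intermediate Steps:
$C{\left(-50 \right)} + 18915 = \left(-122\right) \left(-50\right) + 18915 = 6100 + 18915 = 25015$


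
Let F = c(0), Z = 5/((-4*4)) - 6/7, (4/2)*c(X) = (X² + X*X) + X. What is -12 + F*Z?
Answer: -12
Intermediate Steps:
c(X) = X² + X/2 (c(X) = ((X² + X*X) + X)/2 = ((X² + X²) + X)/2 = (2*X² + X)/2 = (X + 2*X²)/2 = X² + X/2)
Z = -131/112 (Z = 5/(-16) - 6*⅐ = 5*(-1/16) - 6/7 = -5/16 - 6/7 = -131/112 ≈ -1.1696)
F = 0 (F = 0*(½ + 0) = 0*(½) = 0)
-12 + F*Z = -12 + 0*(-131/112) = -12 + 0 = -12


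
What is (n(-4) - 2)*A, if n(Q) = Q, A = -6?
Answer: 36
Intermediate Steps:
(n(-4) - 2)*A = (-4 - 2)*(-6) = -6*(-6) = 36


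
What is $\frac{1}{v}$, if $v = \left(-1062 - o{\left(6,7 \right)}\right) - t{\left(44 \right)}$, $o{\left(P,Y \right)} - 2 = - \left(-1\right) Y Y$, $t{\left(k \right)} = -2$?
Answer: $- \frac{1}{1111} \approx -0.00090009$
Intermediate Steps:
$o{\left(P,Y \right)} = 2 + Y^{2}$ ($o{\left(P,Y \right)} = 2 + - \left(-1\right) Y Y = 2 + Y Y = 2 + Y^{2}$)
$v = -1111$ ($v = \left(-1062 - \left(2 + 7^{2}\right)\right) - -2 = \left(-1062 - \left(2 + 49\right)\right) + 2 = \left(-1062 - 51\right) + 2 = -1113 + 2 = -1111$)
$\frac{1}{v} = \frac{1}{-1111} = - \frac{1}{1111}$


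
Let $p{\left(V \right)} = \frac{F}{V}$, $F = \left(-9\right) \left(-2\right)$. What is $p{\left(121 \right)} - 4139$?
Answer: $- \frac{500801}{121} \approx -4138.9$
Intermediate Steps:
$F = 18$
$p{\left(V \right)} = \frac{18}{V}$
$p{\left(121 \right)} - 4139 = \frac{18}{121} - 4139 = - \frac{500801}{121}$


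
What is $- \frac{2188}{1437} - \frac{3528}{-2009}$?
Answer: $\frac{13756}{58917} \approx 0.23348$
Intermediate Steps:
$- \frac{2188}{1437} - \frac{3528}{-2009} = \left(-2188\right) \frac{1}{1437} - - \frac{72}{41} = - \frac{2188}{1437} + \frac{72}{41} = \frac{13756}{58917}$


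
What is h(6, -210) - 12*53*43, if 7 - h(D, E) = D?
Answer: -27347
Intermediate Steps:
h(D, E) = 7 - D
h(6, -210) - 12*53*43 = (7 - 1*6) - 12*53*43 = (7 - 6) - 636*43 = 1 - 1*27348 = 1 - 27348 = -27347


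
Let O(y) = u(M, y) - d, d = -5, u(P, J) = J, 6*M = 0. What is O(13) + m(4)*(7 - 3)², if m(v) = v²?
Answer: 274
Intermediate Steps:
M = 0 (M = (⅙)*0 = 0)
O(y) = 5 + y (O(y) = y - 1*(-5) = y + 5 = 5 + y)
O(13) + m(4)*(7 - 3)² = (5 + 13) + 4²*(7 - 3)² = 18 + 16*4² = 18 + 16*16 = 18 + 256 = 274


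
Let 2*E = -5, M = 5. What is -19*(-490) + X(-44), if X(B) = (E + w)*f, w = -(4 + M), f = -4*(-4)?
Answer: 9126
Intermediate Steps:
f = 16
w = -9 (w = -(4 + 5) = -1*9 = -9)
E = -5/2 (E = (½)*(-5) = -5/2 ≈ -2.5000)
X(B) = -184 (X(B) = (-5/2 - 9)*16 = -23/2*16 = -184)
-19*(-490) + X(-44) = -19*(-490) - 184 = 9310 - 184 = 9126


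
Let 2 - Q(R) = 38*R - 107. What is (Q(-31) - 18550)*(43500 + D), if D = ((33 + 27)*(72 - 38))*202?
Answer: -7864677540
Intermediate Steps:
Q(R) = 109 - 38*R (Q(R) = 2 - (38*R - 107) = 2 - (-107 + 38*R) = 2 + (107 - 38*R) = 109 - 38*R)
D = 412080 (D = (60*34)*202 = 2040*202 = 412080)
(Q(-31) - 18550)*(43500 + D) = ((109 - 38*(-31)) - 18550)*(43500 + 412080) = ((109 + 1178) - 18550)*455580 = (1287 - 18550)*455580 = -17263*455580 = -7864677540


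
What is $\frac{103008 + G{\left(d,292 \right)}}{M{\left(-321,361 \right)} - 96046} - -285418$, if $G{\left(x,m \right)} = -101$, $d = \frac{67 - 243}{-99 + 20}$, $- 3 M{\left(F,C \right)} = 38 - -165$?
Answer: $\frac{82297402817}{288341} \approx 2.8542 \cdot 10^{5}$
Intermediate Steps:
$M{\left(F,C \right)} = - \frac{203}{3}$ ($M{\left(F,C \right)} = - \frac{38 - -165}{3} = - \frac{38 + 165}{3} = \left(- \frac{1}{3}\right) 203 = - \frac{203}{3}$)
$d = \frac{176}{79}$ ($d = \frac{67 - 243}{-79} = \left(67 - 243\right) \left(- \frac{1}{79}\right) = \left(-176\right) \left(- \frac{1}{79}\right) = \frac{176}{79} \approx 2.2278$)
$\frac{103008 + G{\left(d,292 \right)}}{M{\left(-321,361 \right)} - 96046} - -285418 = \frac{103008 - 101}{- \frac{203}{3} - 96046} - -285418 = \frac{102907}{- \frac{288341}{3}} + 285418 = 102907 \left(- \frac{3}{288341}\right) + 285418 = - \frac{308721}{288341} + 285418 = \frac{82297402817}{288341}$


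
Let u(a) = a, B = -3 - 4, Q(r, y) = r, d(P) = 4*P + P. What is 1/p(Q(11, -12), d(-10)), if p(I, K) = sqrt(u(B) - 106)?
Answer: -I*sqrt(113)/113 ≈ -0.094072*I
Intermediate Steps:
d(P) = 5*P
B = -7
p(I, K) = I*sqrt(113) (p(I, K) = sqrt(-7 - 106) = sqrt(-113) = I*sqrt(113))
1/p(Q(11, -12), d(-10)) = 1/(I*sqrt(113)) = -I*sqrt(113)/113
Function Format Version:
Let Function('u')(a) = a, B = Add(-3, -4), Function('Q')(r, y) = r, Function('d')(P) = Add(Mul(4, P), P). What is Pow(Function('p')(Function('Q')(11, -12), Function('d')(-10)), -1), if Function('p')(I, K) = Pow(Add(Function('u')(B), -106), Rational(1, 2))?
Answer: Mul(Rational(-1, 113), I, Pow(113, Rational(1, 2))) ≈ Mul(-0.094072, I)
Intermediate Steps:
Function('d')(P) = Mul(5, P)
B = -7
Function('p')(I, K) = Mul(I, Pow(113, Rational(1, 2))) (Function('p')(I, K) = Pow(Add(-7, -106), Rational(1, 2)) = Pow(-113, Rational(1, 2)) = Mul(I, Pow(113, Rational(1, 2))))
Pow(Function('p')(Function('Q')(11, -12), Function('d')(-10)), -1) = Pow(Mul(I, Pow(113, Rational(1, 2))), -1) = Mul(Rational(-1, 113), I, Pow(113, Rational(1, 2)))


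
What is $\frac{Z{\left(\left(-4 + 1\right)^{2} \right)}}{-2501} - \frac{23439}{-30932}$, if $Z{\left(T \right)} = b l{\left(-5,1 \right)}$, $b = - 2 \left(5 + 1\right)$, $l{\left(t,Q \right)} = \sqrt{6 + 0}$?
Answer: $\frac{23439}{30932} + \frac{12 \sqrt{6}}{2501} \approx 0.76951$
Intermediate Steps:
$l{\left(t,Q \right)} = \sqrt{6}$
$b = -12$ ($b = \left(-2\right) 6 = -12$)
$Z{\left(T \right)} = - 12 \sqrt{6}$
$\frac{Z{\left(\left(-4 + 1\right)^{2} \right)}}{-2501} - \frac{23439}{-30932} = \frac{\left(-12\right) \sqrt{6}}{-2501} - \frac{23439}{-30932} = - 12 \sqrt{6} \left(- \frac{1}{2501}\right) - - \frac{23439}{30932} = \frac{12 \sqrt{6}}{2501} + \frac{23439}{30932} = \frac{23439}{30932} + \frac{12 \sqrt{6}}{2501}$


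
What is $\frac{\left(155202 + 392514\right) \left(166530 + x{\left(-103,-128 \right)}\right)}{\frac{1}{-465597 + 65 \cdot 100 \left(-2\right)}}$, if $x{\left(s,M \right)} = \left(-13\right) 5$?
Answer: $-43636341803052180$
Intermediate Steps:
$x{\left(s,M \right)} = -65$
$\frac{\left(155202 + 392514\right) \left(166530 + x{\left(-103,-128 \right)}\right)}{\frac{1}{-465597 + 65 \cdot 100 \left(-2\right)}} = \frac{\left(155202 + 392514\right) \left(166530 - 65\right)}{\frac{1}{-465597 + 65 \cdot 100 \left(-2\right)}} = \frac{547716 \cdot 166465}{\frac{1}{-465597 + 6500 \left(-2\right)}} = \frac{91175543940}{\frac{1}{-465597 - 13000}} = \frac{91175543940}{\frac{1}{-478597}} = \frac{91175543940}{- \frac{1}{478597}} = 91175543940 \left(-478597\right) = -43636341803052180$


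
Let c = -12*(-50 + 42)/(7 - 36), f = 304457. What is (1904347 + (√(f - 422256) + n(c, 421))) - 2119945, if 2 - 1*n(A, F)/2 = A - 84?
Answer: -6247162/29 + I*√117799 ≈ -2.1542e+5 + 343.22*I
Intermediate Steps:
c = -96/29 (c = -(-96)/(-29) = -(-96)*(-1)/29 = -12*8/29 = -96/29 ≈ -3.3103)
n(A, F) = 172 - 2*A (n(A, F) = 4 - 2*(A - 84) = 4 - 2*(-84 + A) = 4 + (168 - 2*A) = 172 - 2*A)
(1904347 + (√(f - 422256) + n(c, 421))) - 2119945 = (1904347 + (√(304457 - 422256) + (172 - 2*(-96/29)))) - 2119945 = (1904347 + (√(-117799) + (172 + 192/29))) - 2119945 = (1904347 + (I*√117799 + 5180/29)) - 2119945 = (1904347 + (5180/29 + I*√117799)) - 2119945 = (55231243/29 + I*√117799) - 2119945 = -6247162/29 + I*√117799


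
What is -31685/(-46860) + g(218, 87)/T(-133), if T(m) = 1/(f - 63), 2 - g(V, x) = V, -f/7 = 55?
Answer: 906916033/9372 ≈ 96769.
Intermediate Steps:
f = -385 (f = -7*55 = -385)
g(V, x) = 2 - V
T(m) = -1/448 (T(m) = 1/(-385 - 63) = 1/(-448) = -1/448)
-31685/(-46860) + g(218, 87)/T(-133) = -31685/(-46860) + (2 - 1*218)/(-1/448) = -31685*(-1/46860) + (2 - 218)*(-448) = 6337/9372 - 216*(-448) = 6337/9372 + 96768 = 906916033/9372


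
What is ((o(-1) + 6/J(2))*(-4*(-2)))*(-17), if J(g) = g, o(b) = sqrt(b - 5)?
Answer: -408 - 136*I*sqrt(6) ≈ -408.0 - 333.13*I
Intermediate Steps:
o(b) = sqrt(-5 + b)
((o(-1) + 6/J(2))*(-4*(-2)))*(-17) = ((sqrt(-5 - 1) + 6/2)*(-4*(-2)))*(-17) = ((sqrt(-6) + 6*(1/2))*8)*(-17) = ((I*sqrt(6) + 3)*8)*(-17) = ((3 + I*sqrt(6))*8)*(-17) = (24 + 8*I*sqrt(6))*(-17) = -408 - 136*I*sqrt(6)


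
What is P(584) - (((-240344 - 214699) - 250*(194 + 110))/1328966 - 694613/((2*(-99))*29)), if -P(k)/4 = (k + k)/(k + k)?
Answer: -237647875585/1907730693 ≈ -124.57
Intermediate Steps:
P(k) = -4 (P(k) = -4*(k + k)/(k + k) = -4*2*k/(2*k) = -4*2*k*1/(2*k) = -4*1 = -4)
P(584) - (((-240344 - 214699) - 250*(194 + 110))/1328966 - 694613/((2*(-99))*29)) = -4 - (((-240344 - 214699) - 250*(194 + 110))/1328966 - 694613/((2*(-99))*29)) = -4 - ((-455043 - 250*304)*(1/1328966) - 694613/((-198*29))) = -4 - ((-455043 - 76000)*(1/1328966) - 694613/(-5742)) = -4 - (-531043*1/1328966 - 694613*(-1/5742)) = -4 - (-531043/1328966 + 694613/5742) = -4 - 1*230016952813/1907730693 = -4 - 230016952813/1907730693 = -237647875585/1907730693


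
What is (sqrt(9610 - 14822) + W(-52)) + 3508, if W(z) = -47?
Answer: 3461 + 2*I*sqrt(1303) ≈ 3461.0 + 72.194*I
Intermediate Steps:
(sqrt(9610 - 14822) + W(-52)) + 3508 = (sqrt(9610 - 14822) - 47) + 3508 = (sqrt(-5212) - 47) + 3508 = (2*I*sqrt(1303) - 47) + 3508 = (-47 + 2*I*sqrt(1303)) + 3508 = 3461 + 2*I*sqrt(1303)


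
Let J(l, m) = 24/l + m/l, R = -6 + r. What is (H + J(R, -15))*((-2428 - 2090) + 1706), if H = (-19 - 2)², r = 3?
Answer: -1231656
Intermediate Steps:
R = -3 (R = -6 + 3 = -3)
H = 441 (H = (-21)² = 441)
(H + J(R, -15))*((-2428 - 2090) + 1706) = (441 + (24 - 15)/(-3))*((-2428 - 2090) + 1706) = (441 - ⅓*9)*(-4518 + 1706) = (441 - 3)*(-2812) = 438*(-2812) = -1231656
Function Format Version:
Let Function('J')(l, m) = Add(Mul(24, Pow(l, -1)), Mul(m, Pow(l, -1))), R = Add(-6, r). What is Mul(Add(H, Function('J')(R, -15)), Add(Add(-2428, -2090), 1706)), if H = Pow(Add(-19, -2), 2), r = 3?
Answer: -1231656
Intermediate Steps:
R = -3 (R = Add(-6, 3) = -3)
H = 441 (H = Pow(-21, 2) = 441)
Mul(Add(H, Function('J')(R, -15)), Add(Add(-2428, -2090), 1706)) = Mul(Add(441, Mul(Pow(-3, -1), Add(24, -15))), Add(Add(-2428, -2090), 1706)) = Mul(Add(441, Mul(Rational(-1, 3), 9)), Add(-4518, 1706)) = Mul(Add(441, -3), -2812) = Mul(438, -2812) = -1231656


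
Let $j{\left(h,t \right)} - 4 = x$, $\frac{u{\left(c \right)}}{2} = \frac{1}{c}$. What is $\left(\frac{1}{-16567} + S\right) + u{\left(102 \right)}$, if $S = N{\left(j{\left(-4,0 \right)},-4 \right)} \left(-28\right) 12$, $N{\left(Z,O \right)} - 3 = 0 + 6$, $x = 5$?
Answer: $- \frac{2555012492}{844917} \approx -3024.0$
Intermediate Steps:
$u{\left(c \right)} = \frac{2}{c}$
$j{\left(h,t \right)} = 9$ ($j{\left(h,t \right)} = 4 + 5 = 9$)
$N{\left(Z,O \right)} = 9$ ($N{\left(Z,O \right)} = 3 + \left(0 + 6\right) = 3 + 6 = 9$)
$S = -3024$ ($S = 9 \left(-28\right) 12 = \left(-252\right) 12 = -3024$)
$\left(\frac{1}{-16567} + S\right) + u{\left(102 \right)} = \left(\frac{1}{-16567} - 3024\right) + \frac{2}{102} = \left(- \frac{1}{16567} - 3024\right) + 2 \cdot \frac{1}{102} = - \frac{50098609}{16567} + \frac{1}{51} = - \frac{2555012492}{844917}$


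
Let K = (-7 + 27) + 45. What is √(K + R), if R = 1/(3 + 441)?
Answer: 7*√65379/222 ≈ 8.0624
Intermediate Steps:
K = 65 (K = 20 + 45 = 65)
R = 1/444 ≈ 0.0022523
√(K + R) = √(65 + 1/444) = √(28861/444) = 7*√65379/222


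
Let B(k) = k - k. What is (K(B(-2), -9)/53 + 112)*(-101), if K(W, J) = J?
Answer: -598627/53 ≈ -11295.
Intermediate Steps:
B(k) = 0
(K(B(-2), -9)/53 + 112)*(-101) = (-9/53 + 112)*(-101) = (5927/53)*(-101) = -598627/53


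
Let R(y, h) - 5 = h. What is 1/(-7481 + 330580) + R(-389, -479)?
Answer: -153148925/323099 ≈ -474.00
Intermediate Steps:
R(y, h) = 5 + h
1/(-7481 + 330580) + R(-389, -479) = 1/(-7481 + 330580) + (5 - 479) = 1/323099 - 474 = -153148925/323099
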